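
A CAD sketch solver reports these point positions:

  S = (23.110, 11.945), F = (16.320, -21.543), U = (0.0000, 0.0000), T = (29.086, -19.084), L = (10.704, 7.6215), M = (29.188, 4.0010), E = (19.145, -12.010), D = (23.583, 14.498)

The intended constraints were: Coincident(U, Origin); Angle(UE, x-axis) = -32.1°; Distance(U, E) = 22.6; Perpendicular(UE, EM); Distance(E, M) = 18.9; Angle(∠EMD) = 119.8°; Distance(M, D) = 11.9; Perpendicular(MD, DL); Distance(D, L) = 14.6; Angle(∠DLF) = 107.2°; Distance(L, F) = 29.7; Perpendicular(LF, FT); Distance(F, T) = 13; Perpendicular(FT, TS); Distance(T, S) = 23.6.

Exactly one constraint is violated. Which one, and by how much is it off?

Distance(T, S) = 23.6 — off by 8.00.

U = (0.00, 0.00) ✓; UE at -32.10° ✓; |UE| = 22.60 ✓; ∠(UE, EM) = 90.00° ✓; |EM| = 18.90 ✓; ∠EMD = 119.8° ✓; |MD| = 11.90 ✓; ∠(MD, DL) = 90.00° ✓; |DL| = 14.60 ✓; ∠DLF = 107.2° ✓; |LF| = 29.70 ✓; ∠(LF, FT) = 90.00° ✓; |FT| = 13.00 ✓; ∠(FT, TS) = 90.00° ✓; |TS| = 31.60 ✗.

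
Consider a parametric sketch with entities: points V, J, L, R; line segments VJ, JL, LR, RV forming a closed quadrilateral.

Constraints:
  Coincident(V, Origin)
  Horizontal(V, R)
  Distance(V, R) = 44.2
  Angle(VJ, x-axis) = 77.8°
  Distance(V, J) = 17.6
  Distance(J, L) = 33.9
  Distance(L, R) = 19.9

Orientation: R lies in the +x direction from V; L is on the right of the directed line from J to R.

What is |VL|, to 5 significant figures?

27.373

V is at the origin; V and R share the same y with |VR| = 44.2 and R in +x, so R = (44.2, 0). VJ runs at 77.8° with |VJ| = 17.6, so J = (3.7193, 17.203). L is determined by |JL| = 33.9 and |LR| = 19.9 together: it lies at the intersection of circle(J, 33.9) and circle(R, 19.9). With |JR| = 43.984, the foot of the radical line on JR is 30.554 from J and the perpendicular offset is √(33.9² − 30.554²) = 14.685. Taking the right-of-JR solution: L = (26.096, -8.2626).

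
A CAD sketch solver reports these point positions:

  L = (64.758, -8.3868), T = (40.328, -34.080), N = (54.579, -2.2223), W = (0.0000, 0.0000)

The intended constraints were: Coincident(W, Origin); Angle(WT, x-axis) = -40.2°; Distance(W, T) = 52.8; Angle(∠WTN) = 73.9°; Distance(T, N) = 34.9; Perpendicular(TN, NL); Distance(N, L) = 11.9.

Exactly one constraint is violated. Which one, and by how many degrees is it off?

Perpendicular(TN, NL) — off by 7.10°.

W = (0.00, 0.00) ✓; WT at -40.20° ✓; |WT| = 52.80 ✓; ∠WTN = 73.90° ✓; |TN| = 34.90 ✓; ∠(TN, NL) = 97.10° ✗; |NL| = 11.90 ✓.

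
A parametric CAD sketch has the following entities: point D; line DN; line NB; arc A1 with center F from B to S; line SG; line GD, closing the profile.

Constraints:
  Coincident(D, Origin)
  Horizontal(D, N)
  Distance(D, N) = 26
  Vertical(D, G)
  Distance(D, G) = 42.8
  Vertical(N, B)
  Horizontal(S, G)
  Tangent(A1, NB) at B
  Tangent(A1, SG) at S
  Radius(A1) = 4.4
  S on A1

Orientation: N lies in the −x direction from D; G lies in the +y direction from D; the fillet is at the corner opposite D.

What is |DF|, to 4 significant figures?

44.06

D and G share the same x with |DG| = 42.8 and G on the +y side, so G = (0.000, 42.80). The virtual corner opposite D is at (-26.00, 42.80). Since A1 is tangent to NB there, FB ⟂ NB and since A1 is tangent to SG there, FS ⟂ SG, with radius 4.4, so the center F sits 4.4 in from both sides at F = (-21.60, 38.40). Then |DF| = |F − D| = 44.06.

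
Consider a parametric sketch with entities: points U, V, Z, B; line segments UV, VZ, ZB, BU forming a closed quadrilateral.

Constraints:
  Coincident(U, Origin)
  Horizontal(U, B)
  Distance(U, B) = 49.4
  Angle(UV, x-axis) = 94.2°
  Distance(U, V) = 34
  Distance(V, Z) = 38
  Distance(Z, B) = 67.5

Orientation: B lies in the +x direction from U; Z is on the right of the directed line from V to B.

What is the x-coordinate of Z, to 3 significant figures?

-18.1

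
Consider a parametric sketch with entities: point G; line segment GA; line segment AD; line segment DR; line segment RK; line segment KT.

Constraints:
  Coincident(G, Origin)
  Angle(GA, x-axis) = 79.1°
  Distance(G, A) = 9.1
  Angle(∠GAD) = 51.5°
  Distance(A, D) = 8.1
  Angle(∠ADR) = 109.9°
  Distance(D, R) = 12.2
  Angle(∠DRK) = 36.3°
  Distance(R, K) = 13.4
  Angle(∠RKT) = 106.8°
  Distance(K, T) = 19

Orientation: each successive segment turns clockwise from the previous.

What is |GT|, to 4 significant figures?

21.30

G is at the origin; GA runs at 79.1° with length 9.1, so A = (1.721, 8.936). ∠GAD = 51.5° gives AD at -49.40° from the x-axis; with |AD| = 8.1, D = (6.992, 2.786). ∠ADR = 109.9° gives DR at -119.5° from the x-axis; with |DR| = 12.2, R = (0.9845, -7.833). ∠DRK = 36.3° gives RK at 96.80° from the x-axis; with |RK| = 13.4, K = (-0.6021, 5.473). ∠RKT = 106.8° gives KT at 23.60° from the x-axis; with |KT| = 19.0, T = (16.81, 13.08). Then |GT| = |T − G| = 21.30.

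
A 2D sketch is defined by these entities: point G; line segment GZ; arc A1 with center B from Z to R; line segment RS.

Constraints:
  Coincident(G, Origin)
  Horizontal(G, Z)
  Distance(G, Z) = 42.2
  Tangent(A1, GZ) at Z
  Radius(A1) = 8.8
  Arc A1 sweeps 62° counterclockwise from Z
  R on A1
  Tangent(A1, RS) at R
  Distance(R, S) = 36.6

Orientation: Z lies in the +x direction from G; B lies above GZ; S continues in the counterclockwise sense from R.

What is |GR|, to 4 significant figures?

50.19

G is at the origin; GZ is horizontal with |GZ| = 42.2 and Z on the +x side, so Z = (42.20, 0.000). Tangency of A1 to GZ means the radius BZ is perpendicular to GZ, so B = Z + (0, 8.8) = (42.20, 8.800). On A1, Z sits at bearing -90° from B; a 62° counterclockwise sweep puts R at bearing -28°, so R = B + 8.8·(cos -28°, sin -28°) = (49.97, 4.669). Then |GR| = |R − G| = 50.19.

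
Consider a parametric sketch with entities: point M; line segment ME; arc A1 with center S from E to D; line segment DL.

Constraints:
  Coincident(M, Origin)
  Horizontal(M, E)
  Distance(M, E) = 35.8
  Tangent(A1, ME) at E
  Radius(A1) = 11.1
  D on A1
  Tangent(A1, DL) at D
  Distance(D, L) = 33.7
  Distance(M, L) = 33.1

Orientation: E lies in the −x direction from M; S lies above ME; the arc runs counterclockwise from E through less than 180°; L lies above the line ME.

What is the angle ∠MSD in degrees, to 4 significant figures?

17.90°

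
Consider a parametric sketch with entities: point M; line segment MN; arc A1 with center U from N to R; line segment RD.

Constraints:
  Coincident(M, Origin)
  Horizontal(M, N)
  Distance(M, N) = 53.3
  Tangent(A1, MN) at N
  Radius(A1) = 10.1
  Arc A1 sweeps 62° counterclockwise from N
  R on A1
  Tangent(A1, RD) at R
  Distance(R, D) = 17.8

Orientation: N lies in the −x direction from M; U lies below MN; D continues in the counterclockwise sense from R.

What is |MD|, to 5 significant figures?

73.654

On A1, N sits at bearing 90° from U; a 62° counterclockwise sweep puts R at bearing 152°, so R = U + 10.1·(cos 152°, sin 152°) = (-62.218, -5.3583). Since A1 is tangent to RD there, UR ⟂ RD, so RD runs along (−sin 152°, cos 152°); with |RD| = 17.8, D = (-70.574, -21.075). Then |MD| = |D − M| = 73.654.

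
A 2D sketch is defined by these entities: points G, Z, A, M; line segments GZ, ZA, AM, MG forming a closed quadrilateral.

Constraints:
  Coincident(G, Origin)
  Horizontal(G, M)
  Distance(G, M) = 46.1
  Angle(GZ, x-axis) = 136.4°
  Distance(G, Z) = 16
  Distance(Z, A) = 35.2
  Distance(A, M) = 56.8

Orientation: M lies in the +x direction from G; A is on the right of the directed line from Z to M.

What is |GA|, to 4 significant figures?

24.29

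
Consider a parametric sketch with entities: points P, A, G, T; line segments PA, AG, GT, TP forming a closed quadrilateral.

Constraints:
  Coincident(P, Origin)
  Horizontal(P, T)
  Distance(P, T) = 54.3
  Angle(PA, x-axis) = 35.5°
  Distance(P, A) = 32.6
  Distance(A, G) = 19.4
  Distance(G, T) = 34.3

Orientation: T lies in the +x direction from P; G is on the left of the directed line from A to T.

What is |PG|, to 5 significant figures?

51.942

P is at the origin; PT is horizontal with |PT| = 54.3 and T in +x, so T = (54.3, 0). PA runs at 35.5° with |PA| = 32.6, so A = (26.540, 18.931). G is determined by |AG| = 19.4 and |GT| = 34.3 together: it lies at the intersection of circle(A, 19.4) and circle(T, 34.3). With |AT| = 33.600, the foot of the radical line on AT is 4.8937 from A and the perpendicular offset is √(19.4² − 4.8937²) = 18.773. Taking the left-of-AT solution: G = (41.160, 31.683).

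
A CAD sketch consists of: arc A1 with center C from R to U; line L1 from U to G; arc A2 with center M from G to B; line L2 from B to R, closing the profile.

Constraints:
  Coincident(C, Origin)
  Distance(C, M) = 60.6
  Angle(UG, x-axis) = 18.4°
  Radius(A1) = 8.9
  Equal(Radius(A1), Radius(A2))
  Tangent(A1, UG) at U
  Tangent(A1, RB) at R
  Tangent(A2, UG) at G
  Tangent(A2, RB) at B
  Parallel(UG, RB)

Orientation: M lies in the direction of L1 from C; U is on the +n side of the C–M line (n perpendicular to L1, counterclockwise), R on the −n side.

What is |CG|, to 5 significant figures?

61.250

Tangency of A1 to both parallel lines with radius 8.9 puts U and R at C ± 8.9·n: U = (-2.8093, 8.4450), R = (2.8093, -8.4450). Equal radii place G and B the same way about M: G = M + 8.9·n = (54.693, 27.573), B = M − 8.9·n = (60.311, 10.683). Then |CG| = |G − C| = 61.250.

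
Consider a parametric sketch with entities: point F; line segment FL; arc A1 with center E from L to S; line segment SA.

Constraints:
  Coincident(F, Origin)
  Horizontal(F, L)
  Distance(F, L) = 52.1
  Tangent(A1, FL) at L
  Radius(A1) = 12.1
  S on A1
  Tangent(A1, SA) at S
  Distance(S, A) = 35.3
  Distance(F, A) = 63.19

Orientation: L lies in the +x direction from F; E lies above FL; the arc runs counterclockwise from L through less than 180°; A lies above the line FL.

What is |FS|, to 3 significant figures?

64.8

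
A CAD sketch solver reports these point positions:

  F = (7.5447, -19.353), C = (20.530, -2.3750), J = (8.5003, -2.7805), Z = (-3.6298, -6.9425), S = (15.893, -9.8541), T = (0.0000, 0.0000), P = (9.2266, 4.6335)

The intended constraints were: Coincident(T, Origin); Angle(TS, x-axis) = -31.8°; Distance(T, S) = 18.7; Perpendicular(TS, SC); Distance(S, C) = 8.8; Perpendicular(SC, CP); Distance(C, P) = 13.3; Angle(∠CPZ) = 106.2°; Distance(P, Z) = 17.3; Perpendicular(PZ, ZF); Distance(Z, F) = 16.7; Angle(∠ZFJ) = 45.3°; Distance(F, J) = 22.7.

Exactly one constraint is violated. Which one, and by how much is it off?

Distance(F, J) = 22.7 — off by 6.10.

T = (0.00, 0.00) ✓; TS at -31.80° ✓; |TS| = 18.70 ✓; ∠(TS, SC) = 90.00° ✓; |SC| = 8.800 ✓; ∠(SC, CP) = 90.00° ✓; |CP| = 13.30 ✓; ∠CPZ = 106.2° ✓; |PZ| = 17.30 ✓; ∠(PZ, ZF) = 90.00° ✓; |ZF| = 16.70 ✓; ∠ZFJ = 45.30° ✓; |FJ| = 16.60 ✗.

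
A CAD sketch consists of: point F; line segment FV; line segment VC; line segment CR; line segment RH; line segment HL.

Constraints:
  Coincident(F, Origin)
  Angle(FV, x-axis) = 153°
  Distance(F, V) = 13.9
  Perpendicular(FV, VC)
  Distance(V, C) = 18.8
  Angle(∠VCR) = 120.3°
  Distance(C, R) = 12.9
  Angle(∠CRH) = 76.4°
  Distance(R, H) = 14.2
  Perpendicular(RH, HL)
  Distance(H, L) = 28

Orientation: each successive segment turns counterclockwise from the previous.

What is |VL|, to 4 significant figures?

12.16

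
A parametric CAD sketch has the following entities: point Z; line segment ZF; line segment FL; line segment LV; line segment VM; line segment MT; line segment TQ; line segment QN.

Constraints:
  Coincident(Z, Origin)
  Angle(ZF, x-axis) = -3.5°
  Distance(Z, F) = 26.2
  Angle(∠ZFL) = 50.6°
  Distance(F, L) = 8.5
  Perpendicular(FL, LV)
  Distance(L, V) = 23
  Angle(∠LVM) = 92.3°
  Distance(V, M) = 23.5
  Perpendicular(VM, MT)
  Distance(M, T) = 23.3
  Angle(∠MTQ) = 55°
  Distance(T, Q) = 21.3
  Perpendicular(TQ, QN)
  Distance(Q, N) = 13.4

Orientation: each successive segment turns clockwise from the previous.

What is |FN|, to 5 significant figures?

24.022

Z is at the origin; ZF runs at -3.5° with length 26.2, so F = (26.151, -1.5995). ∠ZFL = 50.6° gives FL at -132.90° from the x-axis; with |FL| = 8.5, L = (20.365, -7.8261). The perpendicularity gives LV at right angles to FL, so LV runs at 137.10°; with |LV| = 23.0, V = (3.5165, 7.8305). ∠LVM = 92.3° gives VM at 49.400° from the x-axis; with |VM| = 23.5, M = (18.810, 25.673). VM is perpendicular to MT, so MT runs at -40.600°; with |MT| = 23.3, T = (36.501, 10.510). ∠MTQ = 55.0° gives TQ at -165.60° from the x-axis; with |TQ| = 21.3, Q = (15.870, 5.2132). TQ ⟂ QN, so QN runs at 104.40°; with |QN| = 13.4, N = (12.537, 18.192). Then |FN| = |N − F| = 24.022.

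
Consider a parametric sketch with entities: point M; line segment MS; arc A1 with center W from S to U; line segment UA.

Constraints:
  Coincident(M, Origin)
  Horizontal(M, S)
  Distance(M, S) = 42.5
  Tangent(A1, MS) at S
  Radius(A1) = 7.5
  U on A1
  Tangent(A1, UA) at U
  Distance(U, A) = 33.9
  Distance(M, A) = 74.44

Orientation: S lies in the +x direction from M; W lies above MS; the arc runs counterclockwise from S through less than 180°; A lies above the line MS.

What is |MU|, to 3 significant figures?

48.9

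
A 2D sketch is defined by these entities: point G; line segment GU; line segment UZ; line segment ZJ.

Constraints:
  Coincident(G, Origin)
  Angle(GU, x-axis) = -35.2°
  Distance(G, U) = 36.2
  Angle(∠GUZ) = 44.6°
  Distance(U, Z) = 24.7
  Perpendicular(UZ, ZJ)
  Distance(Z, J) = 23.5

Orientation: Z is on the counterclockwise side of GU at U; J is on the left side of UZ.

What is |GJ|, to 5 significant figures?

2.1988

∠GUZ = 44.6°, so UZ runs at -35.2° + (180° − 44.6°) = 100.20° from the x-axis; with |UZ| = 24.7, Z = U + 24.7·(cos 100.20°, sin 100.20°) = (25.207, 3.4428). UZ ⟂ ZJ; with |ZJ| = 23.5 on the left of UZ, J = Z + 23.5·(-0.98420, -0.17708) = (2.0781, -0.71871). Then |GJ| = |J − G| = 2.1988.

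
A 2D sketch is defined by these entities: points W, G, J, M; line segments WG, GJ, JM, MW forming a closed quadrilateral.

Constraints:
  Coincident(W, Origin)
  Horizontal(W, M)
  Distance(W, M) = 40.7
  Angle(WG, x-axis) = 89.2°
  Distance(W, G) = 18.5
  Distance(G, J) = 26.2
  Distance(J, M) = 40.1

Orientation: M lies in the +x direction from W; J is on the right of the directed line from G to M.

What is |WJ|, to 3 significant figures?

7.80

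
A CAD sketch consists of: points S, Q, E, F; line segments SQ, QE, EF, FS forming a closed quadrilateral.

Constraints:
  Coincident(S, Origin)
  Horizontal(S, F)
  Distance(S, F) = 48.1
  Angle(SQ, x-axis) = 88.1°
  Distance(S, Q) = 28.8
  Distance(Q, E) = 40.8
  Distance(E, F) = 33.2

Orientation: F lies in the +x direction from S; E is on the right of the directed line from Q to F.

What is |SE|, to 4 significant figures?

18.54

Checks: |QE| = 40.80 ✓; |EF| = 33.20 ✓.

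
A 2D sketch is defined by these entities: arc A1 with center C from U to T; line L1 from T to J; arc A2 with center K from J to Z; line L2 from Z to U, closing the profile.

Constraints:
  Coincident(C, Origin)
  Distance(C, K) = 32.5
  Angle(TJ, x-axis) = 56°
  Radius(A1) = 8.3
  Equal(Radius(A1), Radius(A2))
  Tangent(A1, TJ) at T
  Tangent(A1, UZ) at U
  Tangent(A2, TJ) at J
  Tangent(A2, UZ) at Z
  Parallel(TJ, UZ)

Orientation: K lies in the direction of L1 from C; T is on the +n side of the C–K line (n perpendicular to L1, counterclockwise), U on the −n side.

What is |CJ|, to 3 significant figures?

33.5

The slot axis is L1's direction at 56.0°, so u = (cos 56.0°, sin 56.0°) = (0.559, 0.829) and n = (−sin 56.0°, cos 56.0°) = (-0.829, 0.559). C is at the origin and K lies 32.5 along u from C, so K = 32.5·u = (18.2, 26.9). Tangency of A1 to both parallel lines with radius 8.3 puts T and U at C ± 8.3·n: T = (-6.88, 4.64), U = (6.88, -4.64). Equal radii place J and Z the same way about K: J = K + 8.3·n = (11.3, 31.6), Z = K − 8.3·n = (25.1, 22.3). Then |CJ| = |J − C| = 33.5.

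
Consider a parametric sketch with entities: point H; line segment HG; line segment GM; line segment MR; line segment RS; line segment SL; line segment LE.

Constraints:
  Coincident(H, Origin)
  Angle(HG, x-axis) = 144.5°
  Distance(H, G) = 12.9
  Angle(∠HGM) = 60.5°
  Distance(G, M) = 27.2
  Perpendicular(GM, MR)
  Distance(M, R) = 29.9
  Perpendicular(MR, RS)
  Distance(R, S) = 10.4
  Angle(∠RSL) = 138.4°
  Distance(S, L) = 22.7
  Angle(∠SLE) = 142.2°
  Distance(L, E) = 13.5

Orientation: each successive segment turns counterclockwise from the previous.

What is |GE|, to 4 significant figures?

3.082

H is at the origin; HG runs at 144.5° with length 12.9, so G = (-10.50, 7.491). ∠HGM = 60.5° gives GM at -96.00° from the x-axis; with |GM| = 27.2, M = (-13.35, -19.56). GM is perpendicular to MR, so MR runs at -6.000°; with |MR| = 29.9, R = (16.39, -22.69). MR is perpendicular to RS, so RS runs at 84.00°; with |RS| = 10.4, S = (17.48, -12.34). ∠RSL = 138.4° gives SL at 125.6° from the x-axis; with |SL| = 22.7, L = (4.264, 6.115). ∠SLE = 142.2° gives LE at 163.4° from the x-axis; with |LE| = 13.5, E = (-8.674, 9.972). Then |GE| = |E − G| = 3.082.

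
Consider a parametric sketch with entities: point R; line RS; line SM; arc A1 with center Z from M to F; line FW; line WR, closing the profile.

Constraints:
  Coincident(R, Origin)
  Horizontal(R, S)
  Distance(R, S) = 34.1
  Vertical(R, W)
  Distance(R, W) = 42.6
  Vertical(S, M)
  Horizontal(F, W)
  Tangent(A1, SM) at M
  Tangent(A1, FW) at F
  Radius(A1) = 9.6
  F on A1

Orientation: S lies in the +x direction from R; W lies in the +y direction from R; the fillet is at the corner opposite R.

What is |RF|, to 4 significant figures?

49.14

R is at the origin; R and S share the same y with |RS| = 34.1 and S on the +x side, so S = (34.10, 0.000). R and W share the same x with |RW| = 42.6 and W on the +y side, so W = (0.000, 42.60). The virtual corner opposite R is at (34.10, 42.60). Tangency of A1 to SM means the radius ZM is perpendicular to SM and the tangent condition forces ZF to be normal to FW, with radius 9.6, so the center Z sits 9.6 in from both sides at Z = (24.50, 33.00). That places the tangent points at M = (34.10, 33.00) on SM and F = (24.50, 42.60) on FW. Then |RF| = |F − R| = 49.14.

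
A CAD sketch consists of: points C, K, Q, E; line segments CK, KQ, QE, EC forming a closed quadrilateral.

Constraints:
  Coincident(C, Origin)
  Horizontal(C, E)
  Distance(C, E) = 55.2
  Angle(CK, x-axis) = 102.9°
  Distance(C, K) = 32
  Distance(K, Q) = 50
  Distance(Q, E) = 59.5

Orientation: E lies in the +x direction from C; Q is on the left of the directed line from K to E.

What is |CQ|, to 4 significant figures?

66.90

C is at the origin; C and E share the same y with |CE| = 55.2 and E in +x, so E = (55.2, 0). CK runs at 102.9° with |CK| = 32.0, so K = (-7.144, 31.19). Q is determined by |KQ| = 50.0 and |QE| = 59.5 together: it lies at the intersection of circle(K, 50.0) and circle(E, 59.5). With |KE| = 69.71, the foot of the radical line on KE is 27.39 from K and the perpendicular offset is √(50.0² − 27.39²) = 41.83. Taking the left-of-KE solution: Q = (36.07, 56.34).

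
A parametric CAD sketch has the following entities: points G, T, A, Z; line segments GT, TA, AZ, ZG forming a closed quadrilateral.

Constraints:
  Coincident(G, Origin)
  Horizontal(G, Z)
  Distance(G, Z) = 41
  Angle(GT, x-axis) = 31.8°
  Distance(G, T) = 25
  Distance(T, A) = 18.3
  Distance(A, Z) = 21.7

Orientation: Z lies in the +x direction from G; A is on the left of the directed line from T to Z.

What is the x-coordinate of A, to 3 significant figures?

37.6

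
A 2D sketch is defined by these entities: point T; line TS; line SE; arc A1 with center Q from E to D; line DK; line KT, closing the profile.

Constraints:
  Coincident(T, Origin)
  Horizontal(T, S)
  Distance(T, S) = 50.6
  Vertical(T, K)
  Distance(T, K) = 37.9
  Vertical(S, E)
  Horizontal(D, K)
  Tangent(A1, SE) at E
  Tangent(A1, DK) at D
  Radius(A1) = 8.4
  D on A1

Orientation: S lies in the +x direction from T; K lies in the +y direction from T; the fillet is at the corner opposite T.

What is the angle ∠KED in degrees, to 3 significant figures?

35.6°

The virtual corner opposite T is at (50.6, 37.9). A1 meets SE tangentially, so QE is at right angles to SE and the tangent condition forces QD to be normal to DK, with radius 8.4, so the center Q sits 8.4 in from both sides at Q = (42.2, 29.5). That places the tangent points at E = (50.6, 29.5) on SE and D = (42.2, 37.9) on DK. Then cos ∠KED = EK·ED / (|EK||ED|), giving 35.6°.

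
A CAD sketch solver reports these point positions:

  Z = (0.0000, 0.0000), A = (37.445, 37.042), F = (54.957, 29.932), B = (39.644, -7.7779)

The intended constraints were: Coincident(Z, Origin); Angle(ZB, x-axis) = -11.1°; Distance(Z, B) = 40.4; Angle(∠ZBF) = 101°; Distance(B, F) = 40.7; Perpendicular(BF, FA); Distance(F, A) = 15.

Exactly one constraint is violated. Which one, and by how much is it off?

Distance(F, A) = 15 — off by 3.90.

Z = (0.00, 0.00) ✓; ZB at -11.10° ✓; |ZB| = 40.40 ✓; ∠ZBF = 101.0° ✓; |BF| = 40.70 ✓; ∠(BF, FA) = 90.00° ✓; |FA| = 18.90 ✗.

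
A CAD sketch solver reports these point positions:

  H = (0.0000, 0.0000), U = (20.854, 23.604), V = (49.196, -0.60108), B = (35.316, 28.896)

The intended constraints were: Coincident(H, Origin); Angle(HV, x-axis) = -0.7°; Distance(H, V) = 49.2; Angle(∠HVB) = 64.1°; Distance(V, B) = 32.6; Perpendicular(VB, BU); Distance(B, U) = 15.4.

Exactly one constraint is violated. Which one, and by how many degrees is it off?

Perpendicular(VB, BU) — off by 5.10°.

H = (0.00, 0.00) ✓; HV at -0.7000° ✓; |HV| = 49.20 ✓; ∠HVB = 64.10° ✓; |VB| = 32.60 ✓; ∠(VB, BU) = 84.90° ✗; |BU| = 15.40 ✓.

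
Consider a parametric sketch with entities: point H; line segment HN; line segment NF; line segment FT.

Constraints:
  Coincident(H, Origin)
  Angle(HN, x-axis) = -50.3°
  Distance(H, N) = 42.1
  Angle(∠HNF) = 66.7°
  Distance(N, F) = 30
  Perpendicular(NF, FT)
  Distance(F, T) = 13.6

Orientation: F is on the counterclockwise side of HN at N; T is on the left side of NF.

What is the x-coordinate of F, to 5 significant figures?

40.512

H is at the origin; HN runs at -50.3° with length 42.1, so N = 42.1·(cos -50.3°, sin -50.3°) = (26.892, -32.392). ∠HNF = 66.7°, so NF runs at -50.3° + (180° − 66.7°) = 63.000° from the x-axis; with |NF| = 30.0, F = N + 30.0·(cos 63.000°, sin 63.000°) = (40.512, -5.6615). So F.x = 40.512.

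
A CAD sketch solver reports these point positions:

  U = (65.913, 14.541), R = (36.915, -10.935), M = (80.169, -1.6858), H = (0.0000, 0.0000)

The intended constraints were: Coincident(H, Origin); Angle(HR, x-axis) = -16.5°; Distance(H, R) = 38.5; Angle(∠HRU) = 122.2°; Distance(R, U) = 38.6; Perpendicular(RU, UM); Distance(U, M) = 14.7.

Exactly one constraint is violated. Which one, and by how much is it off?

Distance(U, M) = 14.7 — off by 6.90.

H = (0.00, 0.00) ✓; HR at -16.50° ✓; |HR| = 38.50 ✓; ∠HRU = 122.2° ✓; |RU| = 38.60 ✓; ∠(RU, UM) = 90.00° ✓; |UM| = 21.60 ✗.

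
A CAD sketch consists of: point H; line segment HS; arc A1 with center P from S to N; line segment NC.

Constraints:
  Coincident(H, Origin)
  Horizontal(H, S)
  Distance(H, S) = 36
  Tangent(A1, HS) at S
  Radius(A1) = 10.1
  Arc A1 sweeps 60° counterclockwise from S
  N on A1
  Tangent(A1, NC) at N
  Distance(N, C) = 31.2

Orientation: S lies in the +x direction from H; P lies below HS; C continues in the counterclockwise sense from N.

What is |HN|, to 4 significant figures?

27.72

Since A1 is tangent to HS there, PS ⟂ HS, so P = S + (0, -10.1) = (36.00, -10.10). On A1, S sits at bearing 90° from P; a 60° counterclockwise sweep puts N at bearing 150°, so N = P + 10.1·(cos 150°, sin 150°) = (27.25, -5.050). Then |HN| = |N − H| = 27.72.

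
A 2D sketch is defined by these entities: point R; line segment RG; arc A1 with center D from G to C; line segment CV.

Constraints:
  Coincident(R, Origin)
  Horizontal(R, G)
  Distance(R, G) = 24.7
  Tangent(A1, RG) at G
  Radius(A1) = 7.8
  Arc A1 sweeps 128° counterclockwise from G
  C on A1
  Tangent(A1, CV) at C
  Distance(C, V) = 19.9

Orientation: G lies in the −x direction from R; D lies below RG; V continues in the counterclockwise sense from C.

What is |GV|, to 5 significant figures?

28.935

R is at the origin; RG is horizontal with |RG| = 24.7 and G on the −x side, so G = (-24.700, 0.0000). A1 meets RG tangentially, so DG is at right angles to RG, so D = G + (0, -7.8) = (-24.700, -7.8000). On A1, G sits at bearing 90° from D; a 128° counterclockwise sweep puts C at bearing 218°, so C = D + 7.8·(cos 218°, sin 218°) = (-30.846, -12.602). Since A1 is tangent to CV there, DC ⟂ CV, so CV runs along (−sin 218°, cos 218°); with |CV| = 19.9, V = (-18.595, -28.284). Then |GV| = |V − G| = 28.935.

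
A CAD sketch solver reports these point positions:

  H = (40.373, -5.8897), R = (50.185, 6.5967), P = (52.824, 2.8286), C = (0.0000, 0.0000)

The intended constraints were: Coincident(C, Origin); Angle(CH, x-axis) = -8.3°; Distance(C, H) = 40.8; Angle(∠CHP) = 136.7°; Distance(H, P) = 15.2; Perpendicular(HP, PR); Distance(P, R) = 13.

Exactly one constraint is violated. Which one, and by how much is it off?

Distance(P, R) = 13 — off by 8.40.

C = (0.00, 0.00) ✓; CH at -8.300° ✓; |CH| = 40.80 ✓; ∠CHP = 136.7° ✓; |HP| = 15.20 ✓; ∠(HP, PR) = 90.01° ✓; |PR| = 4.600 ✗.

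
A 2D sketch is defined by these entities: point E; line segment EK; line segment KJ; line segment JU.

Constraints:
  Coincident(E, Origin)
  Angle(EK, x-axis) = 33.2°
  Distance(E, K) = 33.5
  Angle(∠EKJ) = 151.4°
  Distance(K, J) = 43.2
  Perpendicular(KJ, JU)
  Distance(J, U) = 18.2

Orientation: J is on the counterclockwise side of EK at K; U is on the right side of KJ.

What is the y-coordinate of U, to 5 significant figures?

47.815

E is at the origin; EK runs at 33.2° with length 33.5, so K = 33.5·(cos 33.2°, sin 33.2°) = (28.032, 18.343). ∠EKJ = 151.4°, so KJ runs at 33.2° + (180° − 151.4°) = 61.800° from the x-axis; with |KJ| = 43.2, J = K + 43.2·(cos 61.800°, sin 61.800°) = (48.446, 56.416). The perpendicularity gives JU at right angles to KJ; with |JU| = 18.2 on the right of KJ, U = J + 18.2·(0.88130, -0.47255) = (64.486, 47.815). So U.y = 47.815.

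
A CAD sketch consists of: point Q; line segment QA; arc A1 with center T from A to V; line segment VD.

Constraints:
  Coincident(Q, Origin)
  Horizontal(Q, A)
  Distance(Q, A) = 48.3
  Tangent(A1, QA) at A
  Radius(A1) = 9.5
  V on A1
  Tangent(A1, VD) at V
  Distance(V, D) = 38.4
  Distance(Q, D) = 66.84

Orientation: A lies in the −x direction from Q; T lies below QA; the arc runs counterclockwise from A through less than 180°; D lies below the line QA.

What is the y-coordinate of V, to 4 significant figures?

-12.43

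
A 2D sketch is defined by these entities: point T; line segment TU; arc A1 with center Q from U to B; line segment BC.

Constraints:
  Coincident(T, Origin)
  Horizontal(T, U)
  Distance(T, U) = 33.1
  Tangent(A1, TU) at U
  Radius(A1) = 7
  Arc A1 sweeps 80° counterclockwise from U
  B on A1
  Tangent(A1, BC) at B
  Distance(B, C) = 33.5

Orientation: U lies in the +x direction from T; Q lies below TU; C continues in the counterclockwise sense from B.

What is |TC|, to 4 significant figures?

43.81

T is at the origin; TU is horizontal with |TU| = 33.1 and U on the +x side, so U = (33.10, 0.000). A1 meets TU tangentially, so QU is at right angles to TU, so Q = U + (0, -7) = (33.10, -7.000). On A1, U sits at bearing 90° from Q; an 80° counterclockwise sweep puts B at bearing 170°, so B = Q + 7.0·(cos 170°, sin 170°) = (26.21, -5.784). The tangent condition forces QB to be normal to BC, so BC runs along (−sin 170°, cos 170°); with |BC| = 33.5, C = (20.39, -38.78). Then |TC| = |C − T| = 43.81.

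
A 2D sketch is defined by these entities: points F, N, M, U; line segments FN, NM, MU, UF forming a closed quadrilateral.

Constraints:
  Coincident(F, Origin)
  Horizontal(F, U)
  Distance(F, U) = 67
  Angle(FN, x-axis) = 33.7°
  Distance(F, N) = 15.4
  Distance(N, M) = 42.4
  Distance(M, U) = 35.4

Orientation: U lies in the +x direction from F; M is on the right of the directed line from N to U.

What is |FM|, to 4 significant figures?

46.88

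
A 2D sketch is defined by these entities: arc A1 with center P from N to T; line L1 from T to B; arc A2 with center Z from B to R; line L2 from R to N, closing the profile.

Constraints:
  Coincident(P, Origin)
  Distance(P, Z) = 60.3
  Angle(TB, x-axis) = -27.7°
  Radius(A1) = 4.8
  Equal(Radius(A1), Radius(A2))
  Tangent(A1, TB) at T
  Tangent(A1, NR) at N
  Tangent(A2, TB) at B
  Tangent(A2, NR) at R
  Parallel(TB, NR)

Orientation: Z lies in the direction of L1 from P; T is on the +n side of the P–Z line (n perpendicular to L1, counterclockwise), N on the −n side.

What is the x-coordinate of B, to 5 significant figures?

55.620

The slot axis is L1's direction at -27.7°, so u = (cos -27.7°, sin -27.7°) = (0.88539, -0.46484) and n = (−sin -27.7°, cos -27.7°) = (0.46484, 0.88539). P is at the origin and Z lies 60.3 along u from P, so Z = 60.3·u = (53.389, -28.030). Tangency of A1 to both parallel lines with radius 4.8 puts T and N at P ± 4.8·n: T = (2.2312, 4.2499), N = (-2.2312, -4.2499). Equal radii place B and R the same way about Z: B = Z + 4.8·n = (55.620, -23.780), R = Z − 4.8·n = (51.158, -32.280). So B.x = 55.620.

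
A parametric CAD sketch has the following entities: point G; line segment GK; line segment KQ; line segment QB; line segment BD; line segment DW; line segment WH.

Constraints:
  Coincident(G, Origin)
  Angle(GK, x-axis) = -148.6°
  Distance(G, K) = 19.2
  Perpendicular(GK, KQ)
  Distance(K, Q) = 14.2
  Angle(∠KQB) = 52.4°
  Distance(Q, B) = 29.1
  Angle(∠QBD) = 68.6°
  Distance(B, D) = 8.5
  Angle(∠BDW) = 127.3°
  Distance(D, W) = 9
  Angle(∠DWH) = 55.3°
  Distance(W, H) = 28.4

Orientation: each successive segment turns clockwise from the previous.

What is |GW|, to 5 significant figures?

12.660

G is at the origin; GK runs at -148.6° with length 19.2, so K = (-16.388, -10.003). GK is perpendicular to KQ, so KQ runs at 121.40°; with |KQ| = 14.2, Q = (-23.787, 2.1170). ∠KQB = 52.4° gives QB at -6.2000° from the x-axis; with |QB| = 29.1, B = (5.1433, -1.0257). ∠QBD = 68.6° gives BD at -117.60° from the x-axis; with |BD| = 8.5, D = (1.2053, -8.5585). ∠BDW = 127.3° gives DW at -170.30° from the x-axis; with |DW| = 9.0, W = (-7.6661, -10.075). Then |GW| = |W − G| = 12.660.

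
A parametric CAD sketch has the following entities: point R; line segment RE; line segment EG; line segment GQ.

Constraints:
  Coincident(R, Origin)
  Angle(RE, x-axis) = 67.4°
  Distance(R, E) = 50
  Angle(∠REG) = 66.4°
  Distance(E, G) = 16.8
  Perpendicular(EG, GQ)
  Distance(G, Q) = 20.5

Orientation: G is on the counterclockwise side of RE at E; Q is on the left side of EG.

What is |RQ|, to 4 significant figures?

25.52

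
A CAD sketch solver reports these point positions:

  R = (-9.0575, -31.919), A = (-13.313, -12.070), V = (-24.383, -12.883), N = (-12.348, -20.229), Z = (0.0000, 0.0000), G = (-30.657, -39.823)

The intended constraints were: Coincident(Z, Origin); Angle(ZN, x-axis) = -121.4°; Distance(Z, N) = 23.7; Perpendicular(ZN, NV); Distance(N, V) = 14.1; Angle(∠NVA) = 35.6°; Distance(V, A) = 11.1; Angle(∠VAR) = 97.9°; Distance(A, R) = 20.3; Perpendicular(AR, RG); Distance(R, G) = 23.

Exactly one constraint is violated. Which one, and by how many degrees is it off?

Perpendicular(AR, RG) — off by 8.00°.

Z = (0.00, 0.00) ✓; ZN at -121.4° ✓; |ZN| = 23.70 ✓; ∠(ZN, NV) = 90.00° ✓; |NV| = 14.10 ✓; ∠NVA = 35.60° ✓; |VA| = 11.10 ✓; ∠VAR = 97.90° ✓; |AR| = 20.30 ✓; ∠(AR, RG) = 82.00° ✗; |RG| = 23.00 ✓.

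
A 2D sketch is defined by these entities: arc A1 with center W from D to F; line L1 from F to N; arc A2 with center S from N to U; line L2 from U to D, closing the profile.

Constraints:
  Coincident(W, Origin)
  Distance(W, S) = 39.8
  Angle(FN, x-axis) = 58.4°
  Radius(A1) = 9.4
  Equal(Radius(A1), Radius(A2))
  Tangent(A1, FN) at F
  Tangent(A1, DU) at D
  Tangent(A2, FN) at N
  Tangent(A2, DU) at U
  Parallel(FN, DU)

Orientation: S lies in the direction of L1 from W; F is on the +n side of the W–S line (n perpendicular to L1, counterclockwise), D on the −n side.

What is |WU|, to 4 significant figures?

40.89

The slot axis is L1's direction at 58.4°, so u = (cos 58.4°, sin 58.4°) = (0.5240, 0.8517) and n = (−sin 58.4°, cos 58.4°) = (-0.8517, 0.5240). W is at the origin and S lies 39.8 along u from W, so S = 39.8·u = (20.85, 33.90). Tangency of A1 to both parallel lines with radius 9.4 puts F and D at W ± 9.4·n: F = (-8.006, 4.925), D = (8.006, -4.925). Equal radii place N and U the same way about S: N = S + 9.4·n = (12.85, 38.82), U = S − 9.4·n = (28.86, 28.97). Then |WU| = |U − W| = 40.89.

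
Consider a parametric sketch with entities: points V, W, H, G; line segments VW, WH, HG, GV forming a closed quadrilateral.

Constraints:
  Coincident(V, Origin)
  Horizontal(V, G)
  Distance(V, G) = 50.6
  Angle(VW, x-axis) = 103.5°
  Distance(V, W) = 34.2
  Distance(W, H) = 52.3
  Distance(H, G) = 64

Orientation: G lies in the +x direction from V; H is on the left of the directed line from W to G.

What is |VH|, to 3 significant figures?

71.7

Checks: V.y = 0.00, G.y = 0.00 ✓; |WH| = 52.30 ✓; |HG| = 64.00 ✓.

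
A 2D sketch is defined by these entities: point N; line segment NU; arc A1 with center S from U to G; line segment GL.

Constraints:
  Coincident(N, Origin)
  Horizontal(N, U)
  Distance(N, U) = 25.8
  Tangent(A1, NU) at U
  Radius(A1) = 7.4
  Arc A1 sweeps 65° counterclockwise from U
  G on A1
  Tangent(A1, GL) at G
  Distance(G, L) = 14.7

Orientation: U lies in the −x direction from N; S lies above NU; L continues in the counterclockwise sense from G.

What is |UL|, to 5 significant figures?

21.829

N is at the origin; NU is horizontal with |NU| = 25.8 and U on the −x side, so U = (-25.800, 0.0000). The tangent condition forces SU to be normal to NU, so S = U + (0, 7.4) = (-25.800, 7.4000). On A1, U sits at bearing -90° from S; a 65° counterclockwise sweep puts G at bearing -25°, so G = S + 7.4·(cos -25°, sin -25°) = (-19.093, 4.2726). Since A1 is tangent to GL there, SG ⟂ GL, so GL runs along (−sin -25°, cos -25°); with |GL| = 14.7, L = (-12.881, 17.595). Then |UL| = |L − U| = 21.829.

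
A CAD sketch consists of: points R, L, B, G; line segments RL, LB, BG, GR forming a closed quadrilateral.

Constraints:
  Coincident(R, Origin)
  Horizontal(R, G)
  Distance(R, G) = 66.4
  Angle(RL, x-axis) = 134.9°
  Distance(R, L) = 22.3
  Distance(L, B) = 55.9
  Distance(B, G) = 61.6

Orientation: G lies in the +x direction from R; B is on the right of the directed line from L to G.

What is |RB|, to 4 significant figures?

34.57

R is at the origin; RG is horizontal with |RG| = 66.4 and G in +x, so G = (66.4, 0). RL runs at 134.9° with |RL| = 22.3, so L = (-15.74, 15.80). B is determined by |LB| = 55.9 and |BG| = 61.6 together: it lies at the intersection of circle(L, 55.9) and circle(G, 61.6). With |LG| = 83.65, the foot of the radical line on LG is 37.82 from L and the perpendicular offset is √(55.9² − 37.82²) = 41.16. Taking the right-of-LG solution: B = (13.62, -31.77).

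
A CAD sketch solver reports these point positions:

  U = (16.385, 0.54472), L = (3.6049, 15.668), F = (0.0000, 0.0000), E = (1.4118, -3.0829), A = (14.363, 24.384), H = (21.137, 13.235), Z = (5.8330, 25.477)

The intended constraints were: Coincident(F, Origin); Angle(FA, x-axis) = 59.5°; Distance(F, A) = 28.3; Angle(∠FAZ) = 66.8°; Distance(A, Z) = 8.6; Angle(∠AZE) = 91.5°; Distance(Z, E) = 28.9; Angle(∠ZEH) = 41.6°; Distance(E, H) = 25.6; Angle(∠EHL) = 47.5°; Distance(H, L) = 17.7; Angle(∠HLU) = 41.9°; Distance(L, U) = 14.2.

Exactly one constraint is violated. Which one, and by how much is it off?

Distance(L, U) = 14.2 — off by 5.60.

F = (0.00, 0.00) ✓; FA at 59.50° ✓; |FA| = 28.30 ✓; ∠FAZ = 66.80° ✓; |AZ| = 8.600 ✓; ∠AZE = 91.50° ✓; |ZE| = 28.90 ✓; ∠ZEH = 41.60° ✓; |EH| = 25.60 ✓; ∠EHL = 47.50° ✓; |HL| = 17.70 ✓; ∠HLU = 41.90° ✓; |LU| = 19.80 ✗.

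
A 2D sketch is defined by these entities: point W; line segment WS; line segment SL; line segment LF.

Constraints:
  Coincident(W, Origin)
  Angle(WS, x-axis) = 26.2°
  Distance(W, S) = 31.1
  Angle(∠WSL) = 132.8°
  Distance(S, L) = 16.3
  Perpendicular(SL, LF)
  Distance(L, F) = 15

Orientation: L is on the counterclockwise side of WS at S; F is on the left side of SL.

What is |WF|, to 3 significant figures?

38.2

W is at the origin; WS runs at 26.2° with length 31.1, so S = 31.1·(cos 26.2°, sin 26.2°) = (27.9, 13.7). ∠WSL = 132.8°, so SL runs at 26.2° + (180° − 132.8°) = 73.4° from the x-axis; with |SL| = 16.3, L = S + 16.3·(cos 73.4°, sin 73.4°) = (32.6, 29.4). The perpendicularity gives LF at right angles to SL; with |LF| = 15.0 on the left of SL, F = L + 15.0·(-0.958, 0.286) = (18.2, 33.6). Then |WF| = |F − W| = 38.2.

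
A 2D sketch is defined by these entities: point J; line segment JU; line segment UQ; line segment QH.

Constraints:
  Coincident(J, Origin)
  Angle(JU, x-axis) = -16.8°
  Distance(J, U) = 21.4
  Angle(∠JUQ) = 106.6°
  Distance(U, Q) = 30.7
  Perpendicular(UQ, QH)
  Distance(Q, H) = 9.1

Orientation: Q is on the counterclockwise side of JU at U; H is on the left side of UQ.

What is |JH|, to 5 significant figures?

38.541

J is at the origin; JU runs at -16.8° with length 21.4, so U = 21.4·(cos -16.8°, sin -16.8°) = (20.487, -6.1853). ∠JUQ = 106.6°, so UQ runs at -16.8° + (180° − 106.6°) = 56.600° from the x-axis; with |UQ| = 30.7, Q = U + 30.7·(cos 56.600°, sin 56.600°) = (37.386, 19.445). The perpendicularity gives QH at right angles to UQ; with |QH| = 9.1 on the left of UQ, H = Q + 9.1·(-0.83485, 0.55048) = (29.789, 24.454). Then |JH| = |H − J| = 38.541.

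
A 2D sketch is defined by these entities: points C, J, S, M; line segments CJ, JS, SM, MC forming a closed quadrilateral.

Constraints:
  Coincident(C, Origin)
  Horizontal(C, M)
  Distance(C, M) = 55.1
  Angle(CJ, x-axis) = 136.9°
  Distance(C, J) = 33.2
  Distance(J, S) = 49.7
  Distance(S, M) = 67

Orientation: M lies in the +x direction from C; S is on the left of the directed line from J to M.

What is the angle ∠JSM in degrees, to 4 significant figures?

88.71°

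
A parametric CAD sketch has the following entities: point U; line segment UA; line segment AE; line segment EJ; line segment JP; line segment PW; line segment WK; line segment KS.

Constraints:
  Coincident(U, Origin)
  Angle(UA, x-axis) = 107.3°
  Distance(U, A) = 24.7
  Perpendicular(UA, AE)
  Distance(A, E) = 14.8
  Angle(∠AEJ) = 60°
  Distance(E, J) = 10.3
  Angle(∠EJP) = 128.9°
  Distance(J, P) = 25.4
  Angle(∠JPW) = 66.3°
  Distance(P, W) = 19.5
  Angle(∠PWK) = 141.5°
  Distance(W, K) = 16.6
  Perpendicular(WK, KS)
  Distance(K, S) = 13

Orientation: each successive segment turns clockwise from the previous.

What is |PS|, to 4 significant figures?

31.87

U is at the origin; UA runs at 107.3° with length 24.7, so A = (-7.345, 23.58). UA ⟂ AE, so AE runs at 17.30°; with |AE| = 14.8, E = (6.785, 27.98). ∠AEJ = 60.0° gives EJ at -102.7° from the x-axis; with |EJ| = 10.3, J = (4.521, 17.94). ∠EJP = 128.9° gives JP at -153.8° from the x-axis; with |JP| = 25.4, P = (-18.27, 6.721). ∠JPW = 66.3° gives PW at 92.50° from the x-axis; with |PW| = 19.5, W = (-19.12, 26.20). ∠PWK = 141.5° gives WK at 54.00° from the x-axis; with |WK| = 16.6, K = (-9.363, 39.63). WK ⟂ KS, so KS runs at -36.00°; with |KS| = 13.0, S = (1.154, 31.99). Then |PS| = |S − P| = 31.87.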